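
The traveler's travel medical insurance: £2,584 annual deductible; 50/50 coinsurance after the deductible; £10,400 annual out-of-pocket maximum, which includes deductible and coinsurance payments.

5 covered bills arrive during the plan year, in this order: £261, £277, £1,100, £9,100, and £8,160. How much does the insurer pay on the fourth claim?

£4,077

Bill 1, £261: entire amount goes to the deductible. Cost to traveler: £261. OOP to date £261. Insurer: £261 − £261 = £0.
Bill 2, £277: all of it applies to the deductible. Traveler owes £277 (running OOP £538). Insurer: £277 − £277 = £0.
Bill 3, £1,100: entire amount goes to the deductible. Cost to traveler: £1,100. OOP to date £1,638. Insurer: £1,100 − £1,100 = £0.
Bill 4, £9,100: £946 to deductible, leaving £8,154; coinsurance £8,154 × 50% = £4,077. Traveler pays £5,023; OOP now £6,661. Plan pays £9,100 − £5,023 = £4,077.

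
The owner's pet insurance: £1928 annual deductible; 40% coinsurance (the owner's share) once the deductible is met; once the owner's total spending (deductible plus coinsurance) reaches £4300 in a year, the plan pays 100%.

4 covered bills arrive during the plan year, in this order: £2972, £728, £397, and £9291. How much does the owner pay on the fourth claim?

£1504.40

Claim 1 (£2972): £1928 to deductible, leaving £1044; coinsurance £1044 × 40% = £417.60. Owner pays £2345.60; OOP now £2345.60.
Claim 2 (£728): 40% coinsurance on £728 = £291.20. Cost to owner: £291.20. OOP to date £2636.80.
Claim 3 (£397): deductible already satisfied, so owner's share is 40% × £397 = £158.80. Cost to owner: £158.80. OOP to date £2795.60.
Claim 4 (£9291): deductible met; 40% of £9291 = £3716.40. Adding that to £2795.60 gives £6512, past the £4300 cap; owner pays only £4300 − £2795.60 = £1504.40.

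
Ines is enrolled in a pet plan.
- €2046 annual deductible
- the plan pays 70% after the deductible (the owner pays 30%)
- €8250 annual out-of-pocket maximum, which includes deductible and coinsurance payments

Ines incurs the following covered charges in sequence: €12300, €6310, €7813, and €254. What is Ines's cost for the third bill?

€1234.80

Claim 1 — €12300: €2046 finishes the deductible; €10254 goes to coinsurance; coinsurance €10254 × 30% = €3076.20. Owner pays €5122.20; OOP now €5122.20.
Claim 2 — €6310: deductible already satisfied, so owner's share is 30% × €6310 = €1893. Owner owes €1893 (running OOP €7015.20).
Claim 3 — €7813: deductible met; 30% of €7813 = €2343.90. That would push OOP to €9359.10, over the €8250 cap, so owner pays €8250 − €7015.20 = €1234.80.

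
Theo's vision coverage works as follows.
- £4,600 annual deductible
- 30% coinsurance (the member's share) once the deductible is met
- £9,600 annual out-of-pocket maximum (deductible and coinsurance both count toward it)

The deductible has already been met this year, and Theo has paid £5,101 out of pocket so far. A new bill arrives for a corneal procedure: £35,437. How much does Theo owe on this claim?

£4,499

With the deductible met, the entire £35,437 is subject to coinsurance.
Coinsurance: £35,437 × 30% = £10,631.10.
Year-to-date out-of-pocket would reach £5,101 + £10,631.10 = £15,732.10, above the £9,600 maximum, so the member pays only £9,600 − £5,101 = £4,499.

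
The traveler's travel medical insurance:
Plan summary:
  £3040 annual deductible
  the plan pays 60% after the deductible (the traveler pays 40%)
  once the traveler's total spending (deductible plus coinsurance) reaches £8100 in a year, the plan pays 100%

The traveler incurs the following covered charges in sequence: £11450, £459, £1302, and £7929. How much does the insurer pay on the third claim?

Claim 1 (£11450): deductible takes £3040, £8410 remains; coinsurance £8410 × 40% = £3364. Cost to traveler: £6404. OOP to date £6404. Insurer: £11450 − £6404 = £5046.
Claim 2 (£459): deductible already satisfied, so traveler's share is 40% × £459 = £183.60. Cost to traveler: £183.60. OOP to date £6587.60. Plan pays £459 − £183.60 = £275.40.
Claim 3 (£1302): deductible met; 40% of £1302 = £520.80. Traveler pays £520.80; OOP now £7108.40. Plan pays £1302 − £520.80 = £781.20.

£781.20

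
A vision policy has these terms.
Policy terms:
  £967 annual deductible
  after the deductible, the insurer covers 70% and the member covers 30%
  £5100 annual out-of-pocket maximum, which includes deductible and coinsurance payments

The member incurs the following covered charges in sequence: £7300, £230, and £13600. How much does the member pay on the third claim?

£2164.10

Bill 1, £7300: £967 to deductible, leaving £6333; coinsurance £6333 × 30% = £1899.90. Cost to member: £2866.90. OOP to date £2866.90.
Bill 2, £230: 30% coinsurance on £230 = £69. Member pays £69; OOP now £2935.90.
Bill 3, £13600: 30% coinsurance on £13600 = £4080. OOP would hit £7015.90 > £5100, so the cap limits the member to £5100 − £2935.90 = £2164.10.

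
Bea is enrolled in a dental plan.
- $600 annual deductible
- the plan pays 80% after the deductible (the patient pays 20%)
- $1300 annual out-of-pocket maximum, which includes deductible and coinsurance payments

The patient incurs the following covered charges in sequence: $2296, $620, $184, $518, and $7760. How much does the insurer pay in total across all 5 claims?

$10078

Claim 1 — $2296: $600 to deductible, leaving $1696; 20% of $1696 = $339.20. Patient pays $939.20; OOP now $939.20. Insurer: $2296 − $939.20 = $1356.80.
Claim 2 — $620: 20% coinsurance on $620 = $124. Patient pays $124; OOP now $1063.20. Plan pays $620 − $124 = $496.
Claim 3 — $184: 20% coinsurance on $184 = $36.80. Cost to patient: $36.80. OOP to date $1100. Insurer: $184 − $36.80 = $147.20.
Claim 4 — $518: deductible already satisfied, so patient's share is 20% × $518 = $103.60. Patient pays $103.60; OOP now $1203.60. Plan pays $518 − $103.60 = $414.40.
Claim 5 — $7760: 20% coinsurance on $7760 = $1552. That would push OOP to $2755.60, over the $1300 cap, so patient pays $1300 − $1203.60 = $96.40. Insurer: $7760 − $96.40 = $7663.60.
Insurer total = bills − patient's total = $11378 − $1300 = $10078.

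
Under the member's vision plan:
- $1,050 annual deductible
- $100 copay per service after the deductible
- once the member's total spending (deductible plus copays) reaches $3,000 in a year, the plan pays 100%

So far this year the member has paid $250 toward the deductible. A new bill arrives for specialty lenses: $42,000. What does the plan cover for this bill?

$250 of the $1,050 deductible is already met, leaving $800.
After the $800 deductible portion, $42,000 − $800 = $41,200 is subject to the copay.
Copay on this service: $100.
That puts the member's cost at $800 + $100 = $900 before any cap.
Year-to-date out-of-pocket becomes $250 + $900 = $1,150, still under the $3,000 maximum, so no cap applies.
Insurer pays the balance: $42,000 − $900 = $41,100.

$41,100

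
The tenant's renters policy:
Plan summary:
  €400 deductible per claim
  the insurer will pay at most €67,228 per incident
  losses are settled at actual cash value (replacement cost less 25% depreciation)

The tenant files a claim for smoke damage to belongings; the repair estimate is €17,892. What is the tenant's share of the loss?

At 25% depreciation, ACV = €17,892 − €4,473 = €13,419.
After the deductible, €13,419 − €400 = €13,019 remains.
That's under the €67,228 cap, so the insurer reimburses the full €13,019.
Tenant's share is the uncovered remainder: €17,892 − €13,019 = €4,873.

€4,873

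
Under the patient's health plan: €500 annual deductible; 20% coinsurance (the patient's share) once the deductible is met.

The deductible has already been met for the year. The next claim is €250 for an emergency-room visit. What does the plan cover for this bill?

€200

With the deductible met, the entire €250 is subject to coinsurance.
Patient's 20% share of €250 is €50.
Insurer pays the balance: €250 − €50 = €200.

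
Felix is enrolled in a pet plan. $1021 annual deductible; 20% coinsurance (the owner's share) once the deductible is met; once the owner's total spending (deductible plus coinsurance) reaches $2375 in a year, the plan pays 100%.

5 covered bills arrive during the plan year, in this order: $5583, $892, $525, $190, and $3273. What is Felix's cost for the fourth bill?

$38

Claim 1 — $5583: deductible takes $1021, $4562 remains; 20% of $4562 = $912.40. Owner pays $1933.40; OOP now $1933.40.
Claim 2 — $892: 20% coinsurance on $892 = $178.40. Owner pays $178.40; OOP now $2111.80.
Claim 3 — $525: deductible already satisfied, so owner's share is 20% × $525 = $105. Cost to owner: $105. OOP to date $2216.80.
Claim 4 — $190: deductible met; 20% of $190 = $38. Cost to owner: $38. OOP to date $2254.80.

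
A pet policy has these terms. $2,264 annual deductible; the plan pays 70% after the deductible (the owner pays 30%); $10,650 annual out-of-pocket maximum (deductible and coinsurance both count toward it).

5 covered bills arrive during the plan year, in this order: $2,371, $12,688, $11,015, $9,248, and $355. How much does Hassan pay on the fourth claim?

$1,243

#1 ($2,371): deductible takes $2,264, $107 remains; coinsurance $107 × 30% = $32.10. Owner owes $2,296.10 (running OOP $2,296.10).
#2 ($12,688): deductible met; 30% of $12,688 = $3,806.40. Owner pays $3,806.40; OOP now $6,102.50.
#3 ($11,015): 30% coinsurance on $11,015 = $3,304.50. Owner owes $3,304.50 (running OOP $9,407).
#4 ($9,248): deductible met; 30% of $9,248 = $2,774.40. OOP would hit $12,181.40 > $10,650, so the cap limits the owner to $10,650 − $9,407 = $1,243.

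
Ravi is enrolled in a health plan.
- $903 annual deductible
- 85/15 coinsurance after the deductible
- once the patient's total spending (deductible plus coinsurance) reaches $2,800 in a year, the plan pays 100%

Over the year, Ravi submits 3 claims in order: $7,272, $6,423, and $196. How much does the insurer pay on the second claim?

$5,481.35

Claim 1 ($7,272): deductible takes $903, $6,369 remains; patient's 15% is $955.35. Patient pays $1,858.35; OOP now $1,858.35. Insurer: $7,272 − $1,858.35 = $5,413.65.
Claim 2 ($6,423): deductible already satisfied, so patient's share is 15% × $6,423 = $963.45. That would push OOP to $2,821.80, over the $2,800 cap, so patient pays $2,800 − $1,858.35 = $941.65. Plan pays $6,423 − $941.65 = $5,481.35.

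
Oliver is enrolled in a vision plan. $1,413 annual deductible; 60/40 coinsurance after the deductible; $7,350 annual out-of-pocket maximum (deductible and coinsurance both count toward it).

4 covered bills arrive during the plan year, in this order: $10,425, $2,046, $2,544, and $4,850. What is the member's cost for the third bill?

$1,017.60

#1 ($10,425): deductible takes $1,413, $9,012 remains; coinsurance $9,012 × 40% = $3,604.80. Member pays $5,017.80; OOP now $5,017.80.
#2 ($2,046): deductible met; 40% of $2,046 = $818.40. Member owes $818.40 (running OOP $5,836.20).
#3 ($2,544): 40% coinsurance on $2,544 = $1,017.60. Member pays $1,017.60; OOP now $6,853.80.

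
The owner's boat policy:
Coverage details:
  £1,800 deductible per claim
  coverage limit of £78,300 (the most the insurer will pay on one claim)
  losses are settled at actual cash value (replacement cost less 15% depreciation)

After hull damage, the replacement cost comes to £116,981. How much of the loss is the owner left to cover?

£38,681

At 15% depreciation, ACV = £116,981 − £17,547.15 = £99,433.85.
Subtract the deductible: £99,433.85 − £1,800 = £97,633.85.
The £78,300 per-incident cap binds; insurer pays £78,300.
Owner's share is the uncovered remainder: £116,981 − £78,300 = £38,681.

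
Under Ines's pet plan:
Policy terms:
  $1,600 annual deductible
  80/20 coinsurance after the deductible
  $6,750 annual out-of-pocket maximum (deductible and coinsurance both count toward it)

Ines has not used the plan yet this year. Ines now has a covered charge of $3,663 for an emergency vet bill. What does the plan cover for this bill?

$1,650.40

Deductible not yet touched, so the first $1,600 of the bill goes to the deductible.
The remaining $2,063 (= $3,663 − $1,600) moves to coinsurance.
Coinsurance: $2,063 × 20% = $412.60.
So the owner owes $1,600 + $412.60 = $2,012.60 before any cap.
Cumulative spending $0 + $2,012.60 = $2,012.60 stays under the $6,750 maximum.
The insurer covers the remainder: $3,663 − $2,012.60 = $1,650.40.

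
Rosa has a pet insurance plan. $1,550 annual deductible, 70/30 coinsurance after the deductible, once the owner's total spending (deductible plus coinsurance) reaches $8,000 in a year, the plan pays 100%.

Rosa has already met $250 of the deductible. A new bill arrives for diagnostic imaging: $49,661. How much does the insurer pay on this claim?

$41,911

$250 of the $1,550 deductible is already met, leaving $1,300.
That leaves $49,661 − $1,300 = $48,361 for coinsurance.
Owner's 30% share of $48,361 is $14,508.30.
That puts the owner's cost at $1,300 + $14,508.30 = $15,808.30 before any cap.
That would bring total out-of-pocket to $16,058.30, past the $8,000 cap. The owner is capped at $8,000 − $250 = $7,750 on this claim.
Insurer pays the balance: $49,661 − $7,750 = $41,911.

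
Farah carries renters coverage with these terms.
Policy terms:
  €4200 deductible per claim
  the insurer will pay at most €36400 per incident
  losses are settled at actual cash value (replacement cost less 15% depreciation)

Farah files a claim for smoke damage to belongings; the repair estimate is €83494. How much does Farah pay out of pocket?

Depreciate 15%: the covered value is €83494 × 0.85 = €70969.90.
Less the €4200 deductible: €70969.90 − €4200 = €66769.90.
Since €66769.90 > €36400, the payout is capped at €36400.
Out of pocket: €83494 − €36400 = €47094.

€47094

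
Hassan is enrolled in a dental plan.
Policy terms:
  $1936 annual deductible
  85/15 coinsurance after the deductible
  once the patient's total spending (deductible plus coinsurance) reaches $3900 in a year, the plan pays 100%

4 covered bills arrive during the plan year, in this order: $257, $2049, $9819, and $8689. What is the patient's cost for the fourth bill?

Claim 1 — $257: entire amount goes to the deductible. Patient pays $257; OOP now $257.
Claim 2 — $2049: $1679 finishes the deductible; $370 goes to coinsurance; 15% of $370 = $55.50. Patient pays $1734.50; OOP now $1991.50.
Claim 3 — $9819: deductible met; 15% of $9819 = $1472.85. Patient owes $1472.85 (running OOP $3464.35).
Claim 4 — $8689: 15% coinsurance on $8689 = $1303.35. OOP would hit $4767.70 > $3900, so the cap limits the patient to $3900 − $3464.35 = $435.65.

$435.65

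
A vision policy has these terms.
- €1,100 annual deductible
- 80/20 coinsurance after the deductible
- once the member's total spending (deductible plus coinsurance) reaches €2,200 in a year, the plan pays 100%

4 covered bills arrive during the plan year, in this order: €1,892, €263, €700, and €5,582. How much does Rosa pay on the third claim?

Claim 1 (€1,892): deductible takes €1,100, €792 remains; 20% of €792 = €158.40. Member pays €1,258.40; OOP now €1,258.40.
Claim 2 (€263): deductible already satisfied, so member's share is 20% × €263 = €52.60. Cost to member: €52.60. OOP to date €1,311.
Claim 3 (€700): deductible met; 20% of €700 = €140. Cost to member: €140. OOP to date €1,451.

€140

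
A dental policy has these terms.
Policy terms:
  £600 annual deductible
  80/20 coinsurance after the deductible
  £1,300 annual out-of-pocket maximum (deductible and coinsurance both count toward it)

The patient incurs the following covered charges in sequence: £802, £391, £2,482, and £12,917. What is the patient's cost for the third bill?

£496.40

Claim 1 (£802): £600 to deductible, leaving £202; 20% of £202 = £40.40. Patient pays £640.40; OOP now £640.40.
Claim 2 (£391): 20% coinsurance on £391 = £78.20. Patient owes £78.20 (running OOP £718.60).
Claim 3 (£2,482): deductible already satisfied, so patient's share is 20% × £2,482 = £496.40. Cost to patient: £496.40. OOP to date £1,215.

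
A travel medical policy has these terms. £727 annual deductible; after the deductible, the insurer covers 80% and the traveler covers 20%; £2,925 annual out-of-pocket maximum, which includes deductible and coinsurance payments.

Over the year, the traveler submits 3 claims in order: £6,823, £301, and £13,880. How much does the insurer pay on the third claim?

Claim 1 — £6,823: £727 finishes the deductible; £6,096 goes to coinsurance; traveler's 20% is £1,219.20. Traveler owes £1,946.20 (running OOP £1,946.20). Plan pays £6,823 − £1,946.20 = £4,876.80.
Claim 2 — £301: deductible met; 20% of £301 = £60.20. Cost to traveler: £60.20. OOP to date £2,006.40. Insurer: £301 − £60.20 = £240.80.
Claim 3 — £13,880: deductible already satisfied, so traveler's share is 20% × £13,880 = £2,776. OOP would hit £4,782.40 > £2,925, so the cap limits the traveler to £2,925 − £2,006.40 = £918.60. Insurer: £13,880 − £918.60 = £12,961.40.

£12,961.40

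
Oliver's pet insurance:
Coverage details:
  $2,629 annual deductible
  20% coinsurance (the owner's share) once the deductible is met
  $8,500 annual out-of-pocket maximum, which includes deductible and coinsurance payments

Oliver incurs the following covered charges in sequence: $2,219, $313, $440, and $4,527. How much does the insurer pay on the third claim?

$274.40

Bill 1, $2,219: entire amount goes to the deductible. Cost to owner: $2,219. OOP to date $2,219. Plan pays $2,219 − $2,219 = $0.
Bill 2, $313: fully absorbed by the deductible. Owner owes $313 (running OOP $2,532). Insurer: $313 − $313 = $0.
Bill 3, $440: deductible takes $97, $343 remains; owner's 20% is $68.60. Owner pays $165.60; OOP now $2,697.60. Insurer: $440 − $165.60 = $274.40.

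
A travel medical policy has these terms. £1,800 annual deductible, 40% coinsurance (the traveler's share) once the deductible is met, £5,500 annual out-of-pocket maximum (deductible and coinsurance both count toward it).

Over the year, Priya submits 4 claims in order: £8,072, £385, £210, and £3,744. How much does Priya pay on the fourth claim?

Claim 1 (£8,072): £1,800 to deductible, leaving £6,272; 40% of £6,272 = £2,508.80. Traveler owes £4,308.80 (running OOP £4,308.80).
Claim 2 (£385): 40% coinsurance on £385 = £154. Cost to traveler: £154. OOP to date £4,462.80.
Claim 3 (£210): 40% coinsurance on £210 = £84. Traveler owes £84 (running OOP £4,546.80).
Claim 4 (£3,744): deductible met; 40% of £3,744 = £1,497.60. OOP would hit £6,044.40 > £5,500, so the cap limits the traveler to £5,500 − £4,546.80 = £953.20.

£953.20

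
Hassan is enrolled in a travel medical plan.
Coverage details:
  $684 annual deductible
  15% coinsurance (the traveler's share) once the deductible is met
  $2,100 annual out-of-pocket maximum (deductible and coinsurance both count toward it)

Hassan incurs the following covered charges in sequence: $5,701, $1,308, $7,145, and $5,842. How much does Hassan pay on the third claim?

Claim 1 — $5,701: $684 to deductible, leaving $5,017; 15% of $5,017 = $752.55. Traveler pays $1,436.55; OOP now $1,436.55.
Claim 2 — $1,308: 15% coinsurance on $1,308 = $196.20. Cost to traveler: $196.20. OOP to date $1,632.75.
Claim 3 — $7,145: deductible already satisfied, so traveler's share is 15% × $7,145 = $1,071.75. OOP would hit $2,704.50 > $2,100, so the cap limits the traveler to $2,100 − $1,632.75 = $467.25.

$467.25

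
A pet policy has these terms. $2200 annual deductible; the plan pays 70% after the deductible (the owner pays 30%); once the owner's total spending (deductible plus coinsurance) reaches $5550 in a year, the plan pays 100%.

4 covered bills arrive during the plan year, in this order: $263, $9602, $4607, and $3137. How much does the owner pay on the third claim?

$1050.50

#1 ($263): fully absorbed by the deductible. Cost to owner: $263. OOP to date $263.
#2 ($9602): deductible takes $1937, $7665 remains; 30% of $7665 = $2299.50. Owner pays $4236.50; OOP now $4499.50.
#3 ($4607): deductible already satisfied, so owner's share is 30% × $4607 = $1382.10. Adding that to $4499.50 gives $5881.60, past the $5550 cap; owner pays only $5550 − $4499.50 = $1050.50.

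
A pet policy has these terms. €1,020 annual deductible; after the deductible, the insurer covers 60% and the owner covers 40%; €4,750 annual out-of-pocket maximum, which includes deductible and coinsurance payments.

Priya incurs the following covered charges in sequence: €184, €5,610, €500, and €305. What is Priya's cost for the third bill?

€200

#1 (€184): fully absorbed by the deductible. Owner pays €184; OOP now €184.
#2 (€5,610): €836 to deductible, leaving €4,774; owner's 40% is €1,909.60. Owner owes €2,745.60 (running OOP €2,929.60).
#3 (€500): deductible already satisfied, so owner's share is 40% × €500 = €200. Owner pays €200; OOP now €3,129.60.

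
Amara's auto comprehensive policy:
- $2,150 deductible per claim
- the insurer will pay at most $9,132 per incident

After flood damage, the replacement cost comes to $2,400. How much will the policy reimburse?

$250

After the deductible, $2,400 − $2,150 = $250 remains.
$250 ≤ $9,132, so the limit doesn't bind; insurer pays $250.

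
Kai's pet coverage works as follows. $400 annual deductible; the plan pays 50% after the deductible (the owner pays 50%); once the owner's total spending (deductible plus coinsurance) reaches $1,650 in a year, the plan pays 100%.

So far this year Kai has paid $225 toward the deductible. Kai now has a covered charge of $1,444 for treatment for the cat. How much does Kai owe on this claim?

Remaining deductible: $400 − $225 = $175.
After the $175 deductible portion, $1,444 − $175 = $1,269 is subject to coinsurance.
50% of $1,269 = $634.50 falls to the owner.
So the owner owes $175 + $634.50 = $809.50 before any cap.
Cumulative spending $225 + $809.50 = $1,034.50 stays under the $1,650 maximum.

$809.50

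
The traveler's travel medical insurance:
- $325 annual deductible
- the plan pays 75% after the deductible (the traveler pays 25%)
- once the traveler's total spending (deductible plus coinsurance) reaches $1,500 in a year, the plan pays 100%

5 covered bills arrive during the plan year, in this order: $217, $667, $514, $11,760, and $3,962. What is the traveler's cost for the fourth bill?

Bill 1, $217: all of it applies to the deductible. Cost to traveler: $217. OOP to date $217.
Bill 2, $667: $108 to deductible, leaving $559; coinsurance $559 × 25% = $139.75. Traveler pays $247.75; OOP now $464.75.
Bill 3, $514: deductible already satisfied, so traveler's share is 25% × $514 = $128.50. Traveler owes $128.50 (running OOP $593.25).
Bill 4, $11,760: deductible already satisfied, so traveler's share is 25% × $11,760 = $2,940. OOP would hit $3,533.25 > $1,500, so the cap limits the traveler to $1,500 − $593.25 = $906.75.

$906.75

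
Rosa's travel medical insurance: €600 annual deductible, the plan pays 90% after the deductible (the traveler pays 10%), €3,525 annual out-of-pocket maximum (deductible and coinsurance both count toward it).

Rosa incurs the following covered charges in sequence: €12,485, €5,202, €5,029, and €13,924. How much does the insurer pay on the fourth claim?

€13,210.60

#1 (€12,485): €600 to deductible, leaving €11,885; 10% of €11,885 = €1,188.50. Traveler pays €1,788.50; OOP now €1,788.50. Insurer: €12,485 − €1,788.50 = €10,696.50.
#2 (€5,202): deductible already satisfied, so traveler's share is 10% × €5,202 = €520.20. Traveler pays €520.20; OOP now €2,308.70. Insurer: €5,202 − €520.20 = €4,681.80.
#3 (€5,029): 10% coinsurance on €5,029 = €502.90. Traveler pays €502.90; OOP now €2,811.60. Plan pays €5,029 − €502.90 = €4,526.10.
#4 (€13,924): 10% coinsurance on €13,924 = €1,392.40. That would push OOP to €4,204, over the €3,525 cap, so traveler pays €3,525 − €2,811.60 = €713.40. Insurer: €13,924 − €713.40 = €13,210.60.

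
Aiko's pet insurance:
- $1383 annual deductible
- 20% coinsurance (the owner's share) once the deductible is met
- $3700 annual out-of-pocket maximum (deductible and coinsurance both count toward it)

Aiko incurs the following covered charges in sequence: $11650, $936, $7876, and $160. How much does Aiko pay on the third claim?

Claim 1 — $11650: $1383 to deductible, leaving $10267; coinsurance $10267 × 20% = $2053.40. Cost to owner: $3436.40. OOP to date $3436.40.
Claim 2 — $936: deductible met; 20% of $936 = $187.20. Owner owes $187.20 (running OOP $3623.60).
Claim 3 — $7876: 20% coinsurance on $7876 = $1575.20. Adding that to $3623.60 gives $5198.80, past the $3700 cap; owner pays only $3700 − $3623.60 = $76.40.

$76.40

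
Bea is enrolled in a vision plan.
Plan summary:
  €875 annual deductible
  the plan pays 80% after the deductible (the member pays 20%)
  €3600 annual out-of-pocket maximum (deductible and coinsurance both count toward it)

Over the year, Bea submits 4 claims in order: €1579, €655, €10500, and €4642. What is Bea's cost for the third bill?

#1 (€1579): €875 finishes the deductible; €704 goes to coinsurance; coinsurance €704 × 20% = €140.80. Member pays €1015.80; OOP now €1015.80.
#2 (€655): deductible met; 20% of €655 = €131. Cost to member: €131. OOP to date €1146.80.
#3 (€10500): deductible already satisfied, so member's share is 20% × €10500 = €2100. Cost to member: €2100. OOP to date €3246.80.

€2100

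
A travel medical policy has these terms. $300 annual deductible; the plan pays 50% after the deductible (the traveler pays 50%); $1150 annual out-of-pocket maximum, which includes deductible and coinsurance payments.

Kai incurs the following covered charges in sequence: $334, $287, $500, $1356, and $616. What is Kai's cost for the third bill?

$250

Bill 1, $334: $300 to deductible, leaving $34; traveler's 50% is $17. Cost to traveler: $317. OOP to date $317.
Bill 2, $287: deductible already satisfied, so traveler's share is 50% × $287 = $143.50. Traveler pays $143.50; OOP now $460.50.
Bill 3, $500: deductible already satisfied, so traveler's share is 50% × $500 = $250. Cost to traveler: $250. OOP to date $710.50.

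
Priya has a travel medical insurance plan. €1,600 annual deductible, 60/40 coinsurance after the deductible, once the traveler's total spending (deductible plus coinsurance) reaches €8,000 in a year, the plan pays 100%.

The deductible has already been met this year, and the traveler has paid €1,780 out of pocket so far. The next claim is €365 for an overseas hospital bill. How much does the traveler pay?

€146

With the deductible met, the entire €365 is subject to coinsurance.
Coinsurance: €365 × 40% = €146.
Cumulative spending €1,780 + €146 = €1,926 stays under the €8,000 maximum.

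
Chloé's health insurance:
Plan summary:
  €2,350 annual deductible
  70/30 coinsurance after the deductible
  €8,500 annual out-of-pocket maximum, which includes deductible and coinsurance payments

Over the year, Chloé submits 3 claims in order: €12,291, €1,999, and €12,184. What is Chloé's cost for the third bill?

€2,568

Claim 1 — €12,291: deductible takes €2,350, €9,941 remains; coinsurance €9,941 × 30% = €2,982.30. Cost to patient: €5,332.30. OOP to date €5,332.30.
Claim 2 — €1,999: deductible met; 30% of €1,999 = €599.70. Patient pays €599.70; OOP now €5,932.
Claim 3 — €12,184: deductible already satisfied, so patient's share is 30% × €12,184 = €3,655.20. That would push OOP to €9,587.20, over the €8,500 cap, so patient pays €8,500 − €5,932 = €2,568.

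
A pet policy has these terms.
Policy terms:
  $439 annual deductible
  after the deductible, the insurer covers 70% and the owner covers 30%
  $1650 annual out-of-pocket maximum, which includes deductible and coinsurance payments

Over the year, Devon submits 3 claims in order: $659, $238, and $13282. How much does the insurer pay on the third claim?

Claim 1 — $659: deductible takes $439, $220 remains; coinsurance $220 × 30% = $66. Cost to owner: $505. OOP to date $505. Insurer: $659 − $505 = $154.
Claim 2 — $238: 30% coinsurance on $238 = $71.40. Cost to owner: $71.40. OOP to date $576.40. Insurer: $238 − $71.40 = $166.60.
Claim 3 — $13282: deductible met; 30% of $13282 = $3984.60. Adding that to $576.40 gives $4561, past the $1650 cap; owner pays only $1650 − $576.40 = $1073.60. Insurer: $13282 − $1073.60 = $12208.40.

$12208.40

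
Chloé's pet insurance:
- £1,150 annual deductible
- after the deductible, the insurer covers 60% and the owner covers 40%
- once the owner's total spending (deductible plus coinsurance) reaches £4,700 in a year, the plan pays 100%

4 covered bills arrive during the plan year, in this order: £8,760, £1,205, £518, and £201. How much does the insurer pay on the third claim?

£494

#1 (£8,760): £1,150 to deductible, leaving £7,610; 40% of £7,610 = £3,044. Owner pays £4,194; OOP now £4,194. Plan pays £8,760 − £4,194 = £4,566.
#2 (£1,205): 40% coinsurance on £1,205 = £482. Cost to owner: £482. OOP to date £4,676. Insurer: £1,205 − £482 = £723.
#3 (£518): deductible met; 40% of £518 = £207.20. Adding that to £4,676 gives £4,883.20, past the £4,700 cap; owner pays only £4,700 − £4,676 = £24. Insurer: £518 − £24 = £494.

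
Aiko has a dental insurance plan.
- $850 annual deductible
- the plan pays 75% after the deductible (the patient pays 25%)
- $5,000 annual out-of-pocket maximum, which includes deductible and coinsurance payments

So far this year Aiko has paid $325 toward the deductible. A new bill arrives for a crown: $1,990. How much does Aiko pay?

$891.25

Remaining deductible: $850 − $325 = $525.
That leaves $1,990 − $525 = $1,465 for coinsurance.
25% of $1,465 = $366.25 falls to the patient.
That puts the patient's cost at $525 + $366.25 = $891.25 before any cap.
Year-to-date out-of-pocket becomes $325 + $891.25 = $1,216.25, still under the $5,000 maximum, so no cap applies.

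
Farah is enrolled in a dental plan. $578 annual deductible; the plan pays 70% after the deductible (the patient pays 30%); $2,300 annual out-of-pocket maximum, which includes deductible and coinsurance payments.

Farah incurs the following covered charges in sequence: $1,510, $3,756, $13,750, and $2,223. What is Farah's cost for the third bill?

$315.60

Claim 1 ($1,510): $578 finishes the deductible; $932 goes to coinsurance; 30% of $932 = $279.60. Patient owes $857.60 (running OOP $857.60).
Claim 2 ($3,756): deductible already satisfied, so patient's share is 30% × $3,756 = $1,126.80. Cost to patient: $1,126.80. OOP to date $1,984.40.
Claim 3 ($13,750): 30% coinsurance on $13,750 = $4,125. Adding that to $1,984.40 gives $6,109.40, past the $2,300 cap; patient pays only $2,300 − $1,984.40 = $315.60.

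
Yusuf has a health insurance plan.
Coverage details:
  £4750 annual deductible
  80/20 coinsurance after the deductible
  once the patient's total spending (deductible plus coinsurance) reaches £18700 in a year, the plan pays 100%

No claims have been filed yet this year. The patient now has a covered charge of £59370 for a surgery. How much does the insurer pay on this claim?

Nothing has been paid toward the £4750 deductible, so the first £4750 of this charge is applied there.
After the £4750 deductible portion, £59370 − £4750 = £54620 is subject to coinsurance.
Patient's 20% share of £54620 is £10924.
So the patient owes £4750 + £10924 = £15674 before any cap.
Year-to-date out-of-pocket becomes £0 + £15674 = £15674, still under the £18700 maximum, so no cap applies.
The plan picks up £59370 − £15674 = £43696.

£43696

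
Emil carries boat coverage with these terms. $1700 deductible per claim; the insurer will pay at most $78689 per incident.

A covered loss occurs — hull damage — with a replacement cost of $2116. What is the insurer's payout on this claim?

Less the $1700 deductible: $2116 − $1700 = $416.
That's under the $78689 cap, so the insurer reimburses the full $416.

$416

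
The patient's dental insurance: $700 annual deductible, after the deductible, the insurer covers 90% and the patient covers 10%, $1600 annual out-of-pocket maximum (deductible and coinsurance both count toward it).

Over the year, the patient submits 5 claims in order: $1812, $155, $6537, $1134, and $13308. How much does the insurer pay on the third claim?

Claim 1 — $1812: $700 finishes the deductible; $1112 goes to coinsurance; patient's 10% is $111.20. Patient owes $811.20 (running OOP $811.20). Insurer: $1812 − $811.20 = $1000.80.
Claim 2 — $155: 10% coinsurance on $155 = $15.50. Patient owes $15.50 (running OOP $826.70). Insurer: $155 − $15.50 = $139.50.
Claim 3 — $6537: 10% coinsurance on $6537 = $653.70. Patient owes $653.70 (running OOP $1480.40). Insurer: $6537 − $653.70 = $5883.30.

$5883.30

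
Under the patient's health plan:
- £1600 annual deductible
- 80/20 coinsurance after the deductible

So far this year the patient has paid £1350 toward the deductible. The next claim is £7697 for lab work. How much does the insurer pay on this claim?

£5957.60

Deductible still to meet: £1600 − £1350 = £250.
The remaining £7447 (= £7697 − £250) moves to coinsurance.
Coinsurance: £7447 × 20% = £1489.40.
That puts the patient's cost at £250 + £1489.40 = £1739.40.
Insurer pays the balance: £7697 − £1739.40 = £5957.60.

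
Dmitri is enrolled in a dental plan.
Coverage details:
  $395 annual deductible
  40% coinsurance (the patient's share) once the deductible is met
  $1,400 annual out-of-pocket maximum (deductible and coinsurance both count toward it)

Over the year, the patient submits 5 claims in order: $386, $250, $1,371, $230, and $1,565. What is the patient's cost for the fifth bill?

$268.20

#1 ($386): entire amount goes to the deductible. Patient pays $386; OOP now $386.
#2 ($250): $9 to deductible, leaving $241; 40% of $241 = $96.40. Cost to patient: $105.40. OOP to date $491.40.
#3 ($1,371): deductible already satisfied, so patient's share is 40% × $1,371 = $548.40. Cost to patient: $548.40. OOP to date $1,039.80.
#4 ($230): 40% coinsurance on $230 = $92. Patient owes $92 (running OOP $1,131.80).
#5 ($1,565): deductible already satisfied, so patient's share is 40% × $1,565 = $626. Adding that to $1,131.80 gives $1,757.80, past the $1,400 cap; patient pays only $1,400 − $1,131.80 = $268.20.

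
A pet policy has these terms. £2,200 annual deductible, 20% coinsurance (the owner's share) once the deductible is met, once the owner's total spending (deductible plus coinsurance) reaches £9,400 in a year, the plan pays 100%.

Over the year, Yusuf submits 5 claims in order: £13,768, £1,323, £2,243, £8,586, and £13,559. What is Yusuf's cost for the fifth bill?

£2,456

Bill 1, £13,768: £2,200 to deductible, leaving £11,568; coinsurance £11,568 × 20% = £2,313.60. Owner owes £4,513.60 (running OOP £4,513.60).
Bill 2, £1,323: deductible already satisfied, so owner's share is 20% × £1,323 = £264.60. Owner pays £264.60; OOP now £4,778.20.
Bill 3, £2,243: 20% coinsurance on £2,243 = £448.60. Owner owes £448.60 (running OOP £5,226.80).
Bill 4, £8,586: deductible already satisfied, so owner's share is 20% × £8,586 = £1,717.20. Cost to owner: £1,717.20. OOP to date £6,944.
Bill 5, £13,559: deductible met; 20% of £13,559 = £2,711.80. Adding that to £6,944 gives £9,655.80, past the £9,400 cap; owner pays only £9,400 − £6,944 = £2,456.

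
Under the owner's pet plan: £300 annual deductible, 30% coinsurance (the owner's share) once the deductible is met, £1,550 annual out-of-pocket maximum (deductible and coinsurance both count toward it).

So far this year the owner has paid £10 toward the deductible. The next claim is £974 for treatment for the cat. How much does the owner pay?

Deductible still to meet: £300 − £10 = £290.
The remaining £684 (= £974 − £290) moves to coinsurance.
Coinsurance: £684 × 30% = £205.20.
So the owner owes £290 + £205.20 = £495.20 before any cap.
Year-to-date out-of-pocket becomes £10 + £495.20 = £505.20, still under the £1,550 maximum, so no cap applies.

£495.20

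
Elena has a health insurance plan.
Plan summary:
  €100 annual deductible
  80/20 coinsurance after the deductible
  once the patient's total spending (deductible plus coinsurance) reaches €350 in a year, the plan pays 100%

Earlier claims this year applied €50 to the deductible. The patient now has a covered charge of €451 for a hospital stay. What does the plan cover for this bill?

€320.80

€50 of the €100 deductible is already met, leaving €50.
The remaining €401 (= €451 − €50) moves to coinsurance.
Coinsurance: €401 × 20% = €80.20.
That puts the patient's cost at €50 + €80.20 = €130.20 before any cap.
Cumulative spending €50 + €130.20 = €180.20 stays under the €350 maximum.
The plan picks up €451 − €130.20 = €320.80.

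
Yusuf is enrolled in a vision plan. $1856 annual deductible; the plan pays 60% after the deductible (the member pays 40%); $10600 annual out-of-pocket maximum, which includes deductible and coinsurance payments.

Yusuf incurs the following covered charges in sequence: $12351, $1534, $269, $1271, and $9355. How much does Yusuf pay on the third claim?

Claim 1 ($12351): $1856 to deductible, leaving $10495; coinsurance $10495 × 40% = $4198. Member owes $6054 (running OOP $6054).
Claim 2 ($1534): deductible met; 40% of $1534 = $613.60. Member owes $613.60 (running OOP $6667.60).
Claim 3 ($269): 40% coinsurance on $269 = $107.60. Member owes $107.60 (running OOP $6775.20).

$107.60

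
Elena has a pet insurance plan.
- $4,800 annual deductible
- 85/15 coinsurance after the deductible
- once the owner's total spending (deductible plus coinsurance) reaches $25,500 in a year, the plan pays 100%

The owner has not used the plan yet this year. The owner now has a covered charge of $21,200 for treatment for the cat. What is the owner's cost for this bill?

$7,260

The full $4,800 deductible is still open; $4,800 of this bill applies to it.
The remaining $16,400 (= $21,200 − $4,800) moves to coinsurance.
15% of $16,400 = $2,460 falls to the owner.
So the owner owes $4,800 + $2,460 = $7,260 before any cap.
Cumulative spending $0 + $7,260 = $7,260 stays under the $25,500 maximum.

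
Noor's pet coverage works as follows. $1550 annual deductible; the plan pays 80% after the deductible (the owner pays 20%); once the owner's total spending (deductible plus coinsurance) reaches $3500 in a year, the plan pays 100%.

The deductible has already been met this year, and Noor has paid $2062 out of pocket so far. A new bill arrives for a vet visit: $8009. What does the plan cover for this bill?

With the deductible met, the entire $8009 is subject to coinsurance.
20% of $8009 = $1601.80 falls to the owner.
Adding $1601.80 to the $2062 already spent would give $3663.80, which exceeds the $3500 cap; the owner pays just $3500 − $2062 = $1438.
The insurer covers the remainder: $8009 − $1438 = $6571.

$6571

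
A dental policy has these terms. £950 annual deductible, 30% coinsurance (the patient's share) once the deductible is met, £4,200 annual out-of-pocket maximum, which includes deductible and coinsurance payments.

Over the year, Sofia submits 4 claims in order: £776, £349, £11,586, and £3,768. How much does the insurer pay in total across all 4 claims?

£12,279

Claim 1 — £776: all of it applies to the deductible. Patient owes £776 (running OOP £776). Plan pays £776 − £776 = £0.
Claim 2 — £349: £174 to deductible, leaving £175; patient's 30% is £52.50. Patient owes £226.50 (running OOP £1,002.50). Insurer: £349 − £226.50 = £122.50.
Claim 3 — £11,586: deductible already satisfied, so patient's share is 30% × £11,586 = £3,475.80. That would push OOP to £4,478.30, over the £4,200 cap, so patient pays £4,200 − £1,002.50 = £3,197.50. Plan pays £11,586 − £3,197.50 = £8,388.50.
Claim 4 — £3,768: deductible already satisfied, so patient's share is 30% × £3,768 = £1,130.40. OOP would hit £5,330.40 > £4,200, so the cap limits the patient to £4,200 − £4,200 = £0. Plan pays £3,768 − £0 = £3,768.
Insurer total = bills − patient's total = £16,479 − £4,200 = £12,279.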